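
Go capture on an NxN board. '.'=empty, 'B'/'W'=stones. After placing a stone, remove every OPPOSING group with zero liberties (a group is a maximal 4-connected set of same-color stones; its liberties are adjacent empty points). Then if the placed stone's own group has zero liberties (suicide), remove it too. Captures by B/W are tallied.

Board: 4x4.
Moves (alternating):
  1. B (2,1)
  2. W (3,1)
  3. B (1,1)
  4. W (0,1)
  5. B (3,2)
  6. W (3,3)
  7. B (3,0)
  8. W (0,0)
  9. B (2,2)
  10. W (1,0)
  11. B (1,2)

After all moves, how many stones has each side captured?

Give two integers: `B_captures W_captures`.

Move 1: B@(2,1) -> caps B=0 W=0
Move 2: W@(3,1) -> caps B=0 W=0
Move 3: B@(1,1) -> caps B=0 W=0
Move 4: W@(0,1) -> caps B=0 W=0
Move 5: B@(3,2) -> caps B=0 W=0
Move 6: W@(3,3) -> caps B=0 W=0
Move 7: B@(3,0) -> caps B=1 W=0
Move 8: W@(0,0) -> caps B=1 W=0
Move 9: B@(2,2) -> caps B=1 W=0
Move 10: W@(1,0) -> caps B=1 W=0
Move 11: B@(1,2) -> caps B=1 W=0

Answer: 1 0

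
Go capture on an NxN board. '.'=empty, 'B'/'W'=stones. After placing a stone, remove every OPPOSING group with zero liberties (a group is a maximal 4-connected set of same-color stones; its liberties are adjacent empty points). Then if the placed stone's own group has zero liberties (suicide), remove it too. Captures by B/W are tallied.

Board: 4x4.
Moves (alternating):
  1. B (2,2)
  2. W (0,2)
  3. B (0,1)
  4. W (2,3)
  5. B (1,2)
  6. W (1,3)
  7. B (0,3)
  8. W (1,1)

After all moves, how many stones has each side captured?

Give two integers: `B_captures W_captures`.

Answer: 1 0

Derivation:
Move 1: B@(2,2) -> caps B=0 W=0
Move 2: W@(0,2) -> caps B=0 W=0
Move 3: B@(0,1) -> caps B=0 W=0
Move 4: W@(2,3) -> caps B=0 W=0
Move 5: B@(1,2) -> caps B=0 W=0
Move 6: W@(1,3) -> caps B=0 W=0
Move 7: B@(0,3) -> caps B=1 W=0
Move 8: W@(1,1) -> caps B=1 W=0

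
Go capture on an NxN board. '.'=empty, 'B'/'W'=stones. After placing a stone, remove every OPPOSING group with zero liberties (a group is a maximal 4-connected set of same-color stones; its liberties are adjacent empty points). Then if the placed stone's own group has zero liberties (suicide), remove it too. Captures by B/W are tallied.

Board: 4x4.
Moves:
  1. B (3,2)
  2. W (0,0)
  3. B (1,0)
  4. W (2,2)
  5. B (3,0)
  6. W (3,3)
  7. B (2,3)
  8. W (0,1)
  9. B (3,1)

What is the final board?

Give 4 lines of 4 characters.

Move 1: B@(3,2) -> caps B=0 W=0
Move 2: W@(0,0) -> caps B=0 W=0
Move 3: B@(1,0) -> caps B=0 W=0
Move 4: W@(2,2) -> caps B=0 W=0
Move 5: B@(3,0) -> caps B=0 W=0
Move 6: W@(3,3) -> caps B=0 W=0
Move 7: B@(2,3) -> caps B=1 W=0
Move 8: W@(0,1) -> caps B=1 W=0
Move 9: B@(3,1) -> caps B=1 W=0

Answer: WW..
B...
..WB
BBB.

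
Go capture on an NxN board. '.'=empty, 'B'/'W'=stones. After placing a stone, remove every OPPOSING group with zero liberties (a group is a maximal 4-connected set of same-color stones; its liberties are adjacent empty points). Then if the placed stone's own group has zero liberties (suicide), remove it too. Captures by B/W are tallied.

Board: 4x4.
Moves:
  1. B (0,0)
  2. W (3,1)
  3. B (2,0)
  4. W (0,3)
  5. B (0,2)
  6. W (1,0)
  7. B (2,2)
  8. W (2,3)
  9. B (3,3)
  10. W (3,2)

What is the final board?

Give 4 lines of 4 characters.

Move 1: B@(0,0) -> caps B=0 W=0
Move 2: W@(3,1) -> caps B=0 W=0
Move 3: B@(2,0) -> caps B=0 W=0
Move 4: W@(0,3) -> caps B=0 W=0
Move 5: B@(0,2) -> caps B=0 W=0
Move 6: W@(1,0) -> caps B=0 W=0
Move 7: B@(2,2) -> caps B=0 W=0
Move 8: W@(2,3) -> caps B=0 W=0
Move 9: B@(3,3) -> caps B=0 W=0
Move 10: W@(3,2) -> caps B=0 W=1

Answer: B.BW
W...
B.BW
.WW.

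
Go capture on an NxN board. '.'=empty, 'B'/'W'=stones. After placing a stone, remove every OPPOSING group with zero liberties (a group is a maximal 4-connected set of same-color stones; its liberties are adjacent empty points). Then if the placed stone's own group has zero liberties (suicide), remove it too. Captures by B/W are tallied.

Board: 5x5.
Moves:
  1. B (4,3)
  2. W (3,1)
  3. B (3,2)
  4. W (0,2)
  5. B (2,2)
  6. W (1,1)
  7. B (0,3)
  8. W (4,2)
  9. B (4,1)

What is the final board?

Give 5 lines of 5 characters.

Move 1: B@(4,3) -> caps B=0 W=0
Move 2: W@(3,1) -> caps B=0 W=0
Move 3: B@(3,2) -> caps B=0 W=0
Move 4: W@(0,2) -> caps B=0 W=0
Move 5: B@(2,2) -> caps B=0 W=0
Move 6: W@(1,1) -> caps B=0 W=0
Move 7: B@(0,3) -> caps B=0 W=0
Move 8: W@(4,2) -> caps B=0 W=0
Move 9: B@(4,1) -> caps B=1 W=0

Answer: ..WB.
.W...
..B..
.WB..
.B.B.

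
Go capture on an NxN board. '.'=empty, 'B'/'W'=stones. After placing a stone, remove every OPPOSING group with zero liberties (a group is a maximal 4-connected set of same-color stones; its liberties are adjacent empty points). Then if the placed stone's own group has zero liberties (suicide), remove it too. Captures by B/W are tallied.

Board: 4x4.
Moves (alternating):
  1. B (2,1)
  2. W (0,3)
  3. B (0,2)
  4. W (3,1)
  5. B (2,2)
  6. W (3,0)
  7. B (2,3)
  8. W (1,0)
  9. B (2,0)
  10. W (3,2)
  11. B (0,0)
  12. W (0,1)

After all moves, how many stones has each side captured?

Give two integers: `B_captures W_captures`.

Answer: 0 1

Derivation:
Move 1: B@(2,1) -> caps B=0 W=0
Move 2: W@(0,3) -> caps B=0 W=0
Move 3: B@(0,2) -> caps B=0 W=0
Move 4: W@(3,1) -> caps B=0 W=0
Move 5: B@(2,2) -> caps B=0 W=0
Move 6: W@(3,0) -> caps B=0 W=0
Move 7: B@(2,3) -> caps B=0 W=0
Move 8: W@(1,0) -> caps B=0 W=0
Move 9: B@(2,0) -> caps B=0 W=0
Move 10: W@(3,2) -> caps B=0 W=0
Move 11: B@(0,0) -> caps B=0 W=0
Move 12: W@(0,1) -> caps B=0 W=1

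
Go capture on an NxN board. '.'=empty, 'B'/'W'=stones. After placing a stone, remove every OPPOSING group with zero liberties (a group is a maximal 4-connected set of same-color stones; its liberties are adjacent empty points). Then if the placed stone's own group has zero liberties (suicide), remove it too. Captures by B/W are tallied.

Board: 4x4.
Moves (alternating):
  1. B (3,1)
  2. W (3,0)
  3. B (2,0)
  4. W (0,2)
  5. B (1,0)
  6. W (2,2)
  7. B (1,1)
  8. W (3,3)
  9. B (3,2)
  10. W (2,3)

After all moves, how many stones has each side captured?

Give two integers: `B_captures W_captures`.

Move 1: B@(3,1) -> caps B=0 W=0
Move 2: W@(3,0) -> caps B=0 W=0
Move 3: B@(2,0) -> caps B=1 W=0
Move 4: W@(0,2) -> caps B=1 W=0
Move 5: B@(1,0) -> caps B=1 W=0
Move 6: W@(2,2) -> caps B=1 W=0
Move 7: B@(1,1) -> caps B=1 W=0
Move 8: W@(3,3) -> caps B=1 W=0
Move 9: B@(3,2) -> caps B=1 W=0
Move 10: W@(2,3) -> caps B=1 W=0

Answer: 1 0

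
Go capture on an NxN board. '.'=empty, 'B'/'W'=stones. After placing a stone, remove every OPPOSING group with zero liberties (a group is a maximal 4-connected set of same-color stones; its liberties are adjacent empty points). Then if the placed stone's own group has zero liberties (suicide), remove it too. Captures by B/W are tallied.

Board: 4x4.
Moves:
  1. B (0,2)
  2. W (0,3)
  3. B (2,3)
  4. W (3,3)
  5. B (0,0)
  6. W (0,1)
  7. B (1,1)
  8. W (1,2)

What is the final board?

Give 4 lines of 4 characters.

Move 1: B@(0,2) -> caps B=0 W=0
Move 2: W@(0,3) -> caps B=0 W=0
Move 3: B@(2,3) -> caps B=0 W=0
Move 4: W@(3,3) -> caps B=0 W=0
Move 5: B@(0,0) -> caps B=0 W=0
Move 6: W@(0,1) -> caps B=0 W=0
Move 7: B@(1,1) -> caps B=1 W=0
Move 8: W@(1,2) -> caps B=1 W=0

Answer: B.BW
.BW.
...B
...W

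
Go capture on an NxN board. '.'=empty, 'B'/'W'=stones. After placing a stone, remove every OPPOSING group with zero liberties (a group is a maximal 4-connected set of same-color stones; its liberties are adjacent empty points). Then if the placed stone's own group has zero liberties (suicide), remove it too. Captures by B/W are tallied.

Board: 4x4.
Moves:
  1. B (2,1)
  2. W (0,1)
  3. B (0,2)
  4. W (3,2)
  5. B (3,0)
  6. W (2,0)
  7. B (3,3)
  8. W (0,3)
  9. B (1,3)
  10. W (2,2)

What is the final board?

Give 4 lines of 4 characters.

Move 1: B@(2,1) -> caps B=0 W=0
Move 2: W@(0,1) -> caps B=0 W=0
Move 3: B@(0,2) -> caps B=0 W=0
Move 4: W@(3,2) -> caps B=0 W=0
Move 5: B@(3,0) -> caps B=0 W=0
Move 6: W@(2,0) -> caps B=0 W=0
Move 7: B@(3,3) -> caps B=0 W=0
Move 8: W@(0,3) -> caps B=0 W=0
Move 9: B@(1,3) -> caps B=1 W=0
Move 10: W@(2,2) -> caps B=1 W=0

Answer: .WB.
...B
WBW.
B.WB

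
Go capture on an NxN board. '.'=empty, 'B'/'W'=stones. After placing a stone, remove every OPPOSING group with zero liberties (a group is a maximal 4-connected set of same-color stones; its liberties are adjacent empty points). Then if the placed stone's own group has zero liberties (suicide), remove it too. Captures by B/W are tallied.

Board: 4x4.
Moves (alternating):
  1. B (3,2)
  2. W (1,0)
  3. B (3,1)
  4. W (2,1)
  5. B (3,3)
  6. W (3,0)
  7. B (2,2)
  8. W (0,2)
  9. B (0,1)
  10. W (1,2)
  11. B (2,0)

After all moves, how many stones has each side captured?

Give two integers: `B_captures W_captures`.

Answer: 1 0

Derivation:
Move 1: B@(3,2) -> caps B=0 W=0
Move 2: W@(1,0) -> caps B=0 W=0
Move 3: B@(3,1) -> caps B=0 W=0
Move 4: W@(2,1) -> caps B=0 W=0
Move 5: B@(3,3) -> caps B=0 W=0
Move 6: W@(3,0) -> caps B=0 W=0
Move 7: B@(2,2) -> caps B=0 W=0
Move 8: W@(0,2) -> caps B=0 W=0
Move 9: B@(0,1) -> caps B=0 W=0
Move 10: W@(1,2) -> caps B=0 W=0
Move 11: B@(2,0) -> caps B=1 W=0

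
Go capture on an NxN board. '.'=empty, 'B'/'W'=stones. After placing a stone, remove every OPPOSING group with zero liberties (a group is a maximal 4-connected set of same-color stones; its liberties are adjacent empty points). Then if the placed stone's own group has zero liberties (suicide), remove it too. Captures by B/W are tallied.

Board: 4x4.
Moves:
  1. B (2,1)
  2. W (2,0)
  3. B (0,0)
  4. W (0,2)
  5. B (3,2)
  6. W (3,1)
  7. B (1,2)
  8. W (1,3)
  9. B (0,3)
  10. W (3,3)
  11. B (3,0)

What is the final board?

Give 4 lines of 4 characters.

Answer: B.W.
..BW
WB..
B.BW

Derivation:
Move 1: B@(2,1) -> caps B=0 W=0
Move 2: W@(2,0) -> caps B=0 W=0
Move 3: B@(0,0) -> caps B=0 W=0
Move 4: W@(0,2) -> caps B=0 W=0
Move 5: B@(3,2) -> caps B=0 W=0
Move 6: W@(3,1) -> caps B=0 W=0
Move 7: B@(1,2) -> caps B=0 W=0
Move 8: W@(1,3) -> caps B=0 W=0
Move 9: B@(0,3) -> caps B=0 W=0
Move 10: W@(3,3) -> caps B=0 W=0
Move 11: B@(3,0) -> caps B=1 W=0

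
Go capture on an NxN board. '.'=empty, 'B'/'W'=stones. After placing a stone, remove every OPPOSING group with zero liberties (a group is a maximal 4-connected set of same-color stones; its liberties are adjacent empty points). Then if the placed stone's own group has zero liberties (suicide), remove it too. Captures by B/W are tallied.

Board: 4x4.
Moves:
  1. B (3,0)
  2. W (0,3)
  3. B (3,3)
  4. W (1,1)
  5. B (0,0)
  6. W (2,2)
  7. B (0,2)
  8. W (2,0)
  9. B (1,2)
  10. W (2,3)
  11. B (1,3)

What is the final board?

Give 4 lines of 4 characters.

Answer: B.B.
.WBB
W.WW
B..B

Derivation:
Move 1: B@(3,0) -> caps B=0 W=0
Move 2: W@(0,3) -> caps B=0 W=0
Move 3: B@(3,3) -> caps B=0 W=0
Move 4: W@(1,1) -> caps B=0 W=0
Move 5: B@(0,0) -> caps B=0 W=0
Move 6: W@(2,2) -> caps B=0 W=0
Move 7: B@(0,2) -> caps B=0 W=0
Move 8: W@(2,0) -> caps B=0 W=0
Move 9: B@(1,2) -> caps B=0 W=0
Move 10: W@(2,3) -> caps B=0 W=0
Move 11: B@(1,3) -> caps B=1 W=0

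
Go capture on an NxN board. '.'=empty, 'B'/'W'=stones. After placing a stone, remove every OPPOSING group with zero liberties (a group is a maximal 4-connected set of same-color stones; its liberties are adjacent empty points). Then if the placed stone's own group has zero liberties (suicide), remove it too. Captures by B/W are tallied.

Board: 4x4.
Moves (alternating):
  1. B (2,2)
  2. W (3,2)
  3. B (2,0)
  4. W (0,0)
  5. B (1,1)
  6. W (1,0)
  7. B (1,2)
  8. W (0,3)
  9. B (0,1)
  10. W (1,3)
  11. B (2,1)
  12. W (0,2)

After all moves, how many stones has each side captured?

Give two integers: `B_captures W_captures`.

Answer: 2 0

Derivation:
Move 1: B@(2,2) -> caps B=0 W=0
Move 2: W@(3,2) -> caps B=0 W=0
Move 3: B@(2,0) -> caps B=0 W=0
Move 4: W@(0,0) -> caps B=0 W=0
Move 5: B@(1,1) -> caps B=0 W=0
Move 6: W@(1,0) -> caps B=0 W=0
Move 7: B@(1,2) -> caps B=0 W=0
Move 8: W@(0,3) -> caps B=0 W=0
Move 9: B@(0,1) -> caps B=2 W=0
Move 10: W@(1,3) -> caps B=2 W=0
Move 11: B@(2,1) -> caps B=2 W=0
Move 12: W@(0,2) -> caps B=2 W=0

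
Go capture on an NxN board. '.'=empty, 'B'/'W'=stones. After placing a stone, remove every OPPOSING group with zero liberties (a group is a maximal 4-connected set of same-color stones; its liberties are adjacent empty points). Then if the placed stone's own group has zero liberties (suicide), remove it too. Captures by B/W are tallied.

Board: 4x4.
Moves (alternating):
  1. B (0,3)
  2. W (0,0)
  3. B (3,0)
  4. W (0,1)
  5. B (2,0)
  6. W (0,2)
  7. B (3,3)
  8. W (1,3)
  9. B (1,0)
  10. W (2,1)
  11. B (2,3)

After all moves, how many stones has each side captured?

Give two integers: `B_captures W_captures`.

Answer: 0 1

Derivation:
Move 1: B@(0,3) -> caps B=0 W=0
Move 2: W@(0,0) -> caps B=0 W=0
Move 3: B@(3,0) -> caps B=0 W=0
Move 4: W@(0,1) -> caps B=0 W=0
Move 5: B@(2,0) -> caps B=0 W=0
Move 6: W@(0,2) -> caps B=0 W=0
Move 7: B@(3,3) -> caps B=0 W=0
Move 8: W@(1,3) -> caps B=0 W=1
Move 9: B@(1,0) -> caps B=0 W=1
Move 10: W@(2,1) -> caps B=0 W=1
Move 11: B@(2,3) -> caps B=0 W=1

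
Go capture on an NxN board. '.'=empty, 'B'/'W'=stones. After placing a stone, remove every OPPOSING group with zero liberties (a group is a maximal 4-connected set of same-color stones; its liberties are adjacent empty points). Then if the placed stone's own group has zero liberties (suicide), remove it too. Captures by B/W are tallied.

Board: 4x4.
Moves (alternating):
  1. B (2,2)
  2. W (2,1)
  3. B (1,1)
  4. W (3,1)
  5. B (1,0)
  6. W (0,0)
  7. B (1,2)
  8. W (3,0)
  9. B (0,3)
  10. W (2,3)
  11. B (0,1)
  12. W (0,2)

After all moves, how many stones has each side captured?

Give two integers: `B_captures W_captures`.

Move 1: B@(2,2) -> caps B=0 W=0
Move 2: W@(2,1) -> caps B=0 W=0
Move 3: B@(1,1) -> caps B=0 W=0
Move 4: W@(3,1) -> caps B=0 W=0
Move 5: B@(1,0) -> caps B=0 W=0
Move 6: W@(0,0) -> caps B=0 W=0
Move 7: B@(1,2) -> caps B=0 W=0
Move 8: W@(3,0) -> caps B=0 W=0
Move 9: B@(0,3) -> caps B=0 W=0
Move 10: W@(2,3) -> caps B=0 W=0
Move 11: B@(0,1) -> caps B=1 W=0
Move 12: W@(0,2) -> caps B=1 W=0

Answer: 1 0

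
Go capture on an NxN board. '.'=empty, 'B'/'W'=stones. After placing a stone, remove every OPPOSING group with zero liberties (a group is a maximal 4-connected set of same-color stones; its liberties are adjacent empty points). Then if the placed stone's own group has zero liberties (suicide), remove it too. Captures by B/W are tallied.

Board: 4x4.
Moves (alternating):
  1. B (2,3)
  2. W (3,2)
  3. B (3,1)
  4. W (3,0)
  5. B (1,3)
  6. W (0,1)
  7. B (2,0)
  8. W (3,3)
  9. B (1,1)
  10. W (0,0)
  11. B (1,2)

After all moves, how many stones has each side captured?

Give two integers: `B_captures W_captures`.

Move 1: B@(2,3) -> caps B=0 W=0
Move 2: W@(3,2) -> caps B=0 W=0
Move 3: B@(3,1) -> caps B=0 W=0
Move 4: W@(3,0) -> caps B=0 W=0
Move 5: B@(1,3) -> caps B=0 W=0
Move 6: W@(0,1) -> caps B=0 W=0
Move 7: B@(2,0) -> caps B=1 W=0
Move 8: W@(3,3) -> caps B=1 W=0
Move 9: B@(1,1) -> caps B=1 W=0
Move 10: W@(0,0) -> caps B=1 W=0
Move 11: B@(1,2) -> caps B=1 W=0

Answer: 1 0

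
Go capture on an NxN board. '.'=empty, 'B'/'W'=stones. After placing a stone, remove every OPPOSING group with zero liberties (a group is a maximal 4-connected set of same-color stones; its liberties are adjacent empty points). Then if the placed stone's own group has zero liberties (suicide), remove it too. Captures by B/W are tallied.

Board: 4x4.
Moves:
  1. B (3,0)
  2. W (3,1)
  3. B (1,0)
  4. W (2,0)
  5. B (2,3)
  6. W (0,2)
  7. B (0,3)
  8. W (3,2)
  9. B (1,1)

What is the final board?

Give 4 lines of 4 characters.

Answer: ..WB
BB..
W..B
.WW.

Derivation:
Move 1: B@(3,0) -> caps B=0 W=0
Move 2: W@(3,1) -> caps B=0 W=0
Move 3: B@(1,0) -> caps B=0 W=0
Move 4: W@(2,0) -> caps B=0 W=1
Move 5: B@(2,3) -> caps B=0 W=1
Move 6: W@(0,2) -> caps B=0 W=1
Move 7: B@(0,3) -> caps B=0 W=1
Move 8: W@(3,2) -> caps B=0 W=1
Move 9: B@(1,1) -> caps B=0 W=1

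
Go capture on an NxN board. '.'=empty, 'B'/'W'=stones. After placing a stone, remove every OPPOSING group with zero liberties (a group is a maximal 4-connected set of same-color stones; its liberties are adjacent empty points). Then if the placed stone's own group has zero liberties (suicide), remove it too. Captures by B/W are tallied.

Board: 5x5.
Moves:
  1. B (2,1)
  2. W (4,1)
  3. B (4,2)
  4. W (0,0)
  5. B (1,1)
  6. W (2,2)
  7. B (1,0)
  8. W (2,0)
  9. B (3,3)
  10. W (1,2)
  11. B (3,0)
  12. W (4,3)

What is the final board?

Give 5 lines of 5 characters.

Answer: W....
BBW..
.BW..
B..B.
.WBW.

Derivation:
Move 1: B@(2,1) -> caps B=0 W=0
Move 2: W@(4,1) -> caps B=0 W=0
Move 3: B@(4,2) -> caps B=0 W=0
Move 4: W@(0,0) -> caps B=0 W=0
Move 5: B@(1,1) -> caps B=0 W=0
Move 6: W@(2,2) -> caps B=0 W=0
Move 7: B@(1,0) -> caps B=0 W=0
Move 8: W@(2,0) -> caps B=0 W=0
Move 9: B@(3,3) -> caps B=0 W=0
Move 10: W@(1,2) -> caps B=0 W=0
Move 11: B@(3,0) -> caps B=1 W=0
Move 12: W@(4,3) -> caps B=1 W=0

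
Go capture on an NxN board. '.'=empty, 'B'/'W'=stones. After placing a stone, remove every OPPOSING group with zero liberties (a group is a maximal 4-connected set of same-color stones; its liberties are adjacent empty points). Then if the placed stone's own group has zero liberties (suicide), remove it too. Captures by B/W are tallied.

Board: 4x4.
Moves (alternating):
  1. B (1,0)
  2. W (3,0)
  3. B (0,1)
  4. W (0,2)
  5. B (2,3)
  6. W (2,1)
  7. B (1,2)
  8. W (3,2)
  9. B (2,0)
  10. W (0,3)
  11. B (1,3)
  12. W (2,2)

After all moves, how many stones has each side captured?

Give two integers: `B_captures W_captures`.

Answer: 2 0

Derivation:
Move 1: B@(1,0) -> caps B=0 W=0
Move 2: W@(3,0) -> caps B=0 W=0
Move 3: B@(0,1) -> caps B=0 W=0
Move 4: W@(0,2) -> caps B=0 W=0
Move 5: B@(2,3) -> caps B=0 W=0
Move 6: W@(2,1) -> caps B=0 W=0
Move 7: B@(1,2) -> caps B=0 W=0
Move 8: W@(3,2) -> caps B=0 W=0
Move 9: B@(2,0) -> caps B=0 W=0
Move 10: W@(0,3) -> caps B=0 W=0
Move 11: B@(1,3) -> caps B=2 W=0
Move 12: W@(2,2) -> caps B=2 W=0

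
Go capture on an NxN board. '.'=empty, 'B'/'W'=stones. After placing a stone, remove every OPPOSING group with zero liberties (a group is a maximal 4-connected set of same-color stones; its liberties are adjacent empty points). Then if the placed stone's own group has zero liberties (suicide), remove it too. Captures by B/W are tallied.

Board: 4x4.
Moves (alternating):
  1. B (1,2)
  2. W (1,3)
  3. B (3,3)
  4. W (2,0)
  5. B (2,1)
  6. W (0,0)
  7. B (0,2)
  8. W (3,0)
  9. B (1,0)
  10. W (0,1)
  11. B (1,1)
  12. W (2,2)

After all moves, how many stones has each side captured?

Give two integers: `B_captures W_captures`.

Move 1: B@(1,2) -> caps B=0 W=0
Move 2: W@(1,3) -> caps B=0 W=0
Move 3: B@(3,3) -> caps B=0 W=0
Move 4: W@(2,0) -> caps B=0 W=0
Move 5: B@(2,1) -> caps B=0 W=0
Move 6: W@(0,0) -> caps B=0 W=0
Move 7: B@(0,2) -> caps B=0 W=0
Move 8: W@(3,0) -> caps B=0 W=0
Move 9: B@(1,0) -> caps B=0 W=0
Move 10: W@(0,1) -> caps B=0 W=0
Move 11: B@(1,1) -> caps B=2 W=0
Move 12: W@(2,2) -> caps B=2 W=0

Answer: 2 0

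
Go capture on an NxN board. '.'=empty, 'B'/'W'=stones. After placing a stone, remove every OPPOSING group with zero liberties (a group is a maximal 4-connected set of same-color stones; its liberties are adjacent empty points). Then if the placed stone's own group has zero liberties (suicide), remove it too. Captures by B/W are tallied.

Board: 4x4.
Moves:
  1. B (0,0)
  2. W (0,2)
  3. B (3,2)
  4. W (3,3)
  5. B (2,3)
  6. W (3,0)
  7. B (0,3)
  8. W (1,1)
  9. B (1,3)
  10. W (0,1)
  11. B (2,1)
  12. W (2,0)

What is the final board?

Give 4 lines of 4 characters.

Answer: BWWB
.W.B
WB.B
W.B.

Derivation:
Move 1: B@(0,0) -> caps B=0 W=0
Move 2: W@(0,2) -> caps B=0 W=0
Move 3: B@(3,2) -> caps B=0 W=0
Move 4: W@(3,3) -> caps B=0 W=0
Move 5: B@(2,3) -> caps B=1 W=0
Move 6: W@(3,0) -> caps B=1 W=0
Move 7: B@(0,3) -> caps B=1 W=0
Move 8: W@(1,1) -> caps B=1 W=0
Move 9: B@(1,3) -> caps B=1 W=0
Move 10: W@(0,1) -> caps B=1 W=0
Move 11: B@(2,1) -> caps B=1 W=0
Move 12: W@(2,0) -> caps B=1 W=0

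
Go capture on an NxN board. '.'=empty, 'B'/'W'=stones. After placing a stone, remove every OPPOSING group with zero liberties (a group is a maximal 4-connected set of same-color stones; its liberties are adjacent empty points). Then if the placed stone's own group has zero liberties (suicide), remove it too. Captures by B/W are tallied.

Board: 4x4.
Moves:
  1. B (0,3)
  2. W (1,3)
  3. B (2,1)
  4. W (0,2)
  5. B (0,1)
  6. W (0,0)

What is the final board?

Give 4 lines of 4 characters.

Answer: WBW.
...W
.B..
....

Derivation:
Move 1: B@(0,3) -> caps B=0 W=0
Move 2: W@(1,3) -> caps B=0 W=0
Move 3: B@(2,1) -> caps B=0 W=0
Move 4: W@(0,2) -> caps B=0 W=1
Move 5: B@(0,1) -> caps B=0 W=1
Move 6: W@(0,0) -> caps B=0 W=1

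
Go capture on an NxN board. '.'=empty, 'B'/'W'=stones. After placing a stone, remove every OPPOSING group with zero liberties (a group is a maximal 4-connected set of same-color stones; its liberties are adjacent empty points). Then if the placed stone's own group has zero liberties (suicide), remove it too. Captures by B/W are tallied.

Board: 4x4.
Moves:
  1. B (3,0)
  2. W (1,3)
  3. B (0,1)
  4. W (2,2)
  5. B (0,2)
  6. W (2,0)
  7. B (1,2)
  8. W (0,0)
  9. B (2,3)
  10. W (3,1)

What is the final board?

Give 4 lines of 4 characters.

Answer: WBB.
..BW
W.WB
.W..

Derivation:
Move 1: B@(3,0) -> caps B=0 W=0
Move 2: W@(1,3) -> caps B=0 W=0
Move 3: B@(0,1) -> caps B=0 W=0
Move 4: W@(2,2) -> caps B=0 W=0
Move 5: B@(0,2) -> caps B=0 W=0
Move 6: W@(2,0) -> caps B=0 W=0
Move 7: B@(1,2) -> caps B=0 W=0
Move 8: W@(0,0) -> caps B=0 W=0
Move 9: B@(2,3) -> caps B=0 W=0
Move 10: W@(3,1) -> caps B=0 W=1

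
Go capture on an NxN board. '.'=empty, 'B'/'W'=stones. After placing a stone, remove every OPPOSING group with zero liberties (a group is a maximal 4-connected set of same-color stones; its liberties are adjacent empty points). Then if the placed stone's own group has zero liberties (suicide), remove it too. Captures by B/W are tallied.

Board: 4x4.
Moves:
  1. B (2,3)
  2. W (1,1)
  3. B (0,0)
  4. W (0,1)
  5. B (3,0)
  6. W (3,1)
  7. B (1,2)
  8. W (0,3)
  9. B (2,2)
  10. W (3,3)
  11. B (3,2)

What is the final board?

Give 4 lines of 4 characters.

Answer: BW.W
.WB.
..BB
BWB.

Derivation:
Move 1: B@(2,3) -> caps B=0 W=0
Move 2: W@(1,1) -> caps B=0 W=0
Move 3: B@(0,0) -> caps B=0 W=0
Move 4: W@(0,1) -> caps B=0 W=0
Move 5: B@(3,0) -> caps B=0 W=0
Move 6: W@(3,1) -> caps B=0 W=0
Move 7: B@(1,2) -> caps B=0 W=0
Move 8: W@(0,3) -> caps B=0 W=0
Move 9: B@(2,2) -> caps B=0 W=0
Move 10: W@(3,3) -> caps B=0 W=0
Move 11: B@(3,2) -> caps B=1 W=0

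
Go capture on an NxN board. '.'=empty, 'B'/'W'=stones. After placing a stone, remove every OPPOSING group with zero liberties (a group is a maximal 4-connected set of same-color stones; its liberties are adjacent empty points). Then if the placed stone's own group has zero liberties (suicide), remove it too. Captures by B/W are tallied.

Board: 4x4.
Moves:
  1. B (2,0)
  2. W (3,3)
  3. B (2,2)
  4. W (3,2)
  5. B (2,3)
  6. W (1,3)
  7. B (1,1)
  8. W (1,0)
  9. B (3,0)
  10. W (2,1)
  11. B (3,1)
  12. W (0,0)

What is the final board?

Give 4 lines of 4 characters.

Answer: W...
WB.W
B.BB
BB..

Derivation:
Move 1: B@(2,0) -> caps B=0 W=0
Move 2: W@(3,3) -> caps B=0 W=0
Move 3: B@(2,2) -> caps B=0 W=0
Move 4: W@(3,2) -> caps B=0 W=0
Move 5: B@(2,3) -> caps B=0 W=0
Move 6: W@(1,3) -> caps B=0 W=0
Move 7: B@(1,1) -> caps B=0 W=0
Move 8: W@(1,0) -> caps B=0 W=0
Move 9: B@(3,0) -> caps B=0 W=0
Move 10: W@(2,1) -> caps B=0 W=0
Move 11: B@(3,1) -> caps B=3 W=0
Move 12: W@(0,0) -> caps B=3 W=0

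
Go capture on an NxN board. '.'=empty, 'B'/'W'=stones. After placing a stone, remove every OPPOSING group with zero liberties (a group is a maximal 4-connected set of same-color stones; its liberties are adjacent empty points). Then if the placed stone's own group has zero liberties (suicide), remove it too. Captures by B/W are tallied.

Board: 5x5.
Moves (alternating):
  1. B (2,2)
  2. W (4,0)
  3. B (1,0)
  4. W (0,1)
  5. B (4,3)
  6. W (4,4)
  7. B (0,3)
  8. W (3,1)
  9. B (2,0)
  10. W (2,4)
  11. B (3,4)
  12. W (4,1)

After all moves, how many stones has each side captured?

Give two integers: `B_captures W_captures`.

Answer: 1 0

Derivation:
Move 1: B@(2,2) -> caps B=0 W=0
Move 2: W@(4,0) -> caps B=0 W=0
Move 3: B@(1,0) -> caps B=0 W=0
Move 4: W@(0,1) -> caps B=0 W=0
Move 5: B@(4,3) -> caps B=0 W=0
Move 6: W@(4,4) -> caps B=0 W=0
Move 7: B@(0,3) -> caps B=0 W=0
Move 8: W@(3,1) -> caps B=0 W=0
Move 9: B@(2,0) -> caps B=0 W=0
Move 10: W@(2,4) -> caps B=0 W=0
Move 11: B@(3,4) -> caps B=1 W=0
Move 12: W@(4,1) -> caps B=1 W=0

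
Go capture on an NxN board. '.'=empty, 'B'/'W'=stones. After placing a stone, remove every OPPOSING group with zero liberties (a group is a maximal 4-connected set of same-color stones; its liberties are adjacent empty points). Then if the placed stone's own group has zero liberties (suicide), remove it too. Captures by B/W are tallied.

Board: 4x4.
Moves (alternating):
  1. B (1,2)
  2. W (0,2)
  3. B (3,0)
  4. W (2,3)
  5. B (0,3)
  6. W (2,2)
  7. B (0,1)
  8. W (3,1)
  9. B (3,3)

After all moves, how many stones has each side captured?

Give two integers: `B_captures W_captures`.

Answer: 1 0

Derivation:
Move 1: B@(1,2) -> caps B=0 W=0
Move 2: W@(0,2) -> caps B=0 W=0
Move 3: B@(3,0) -> caps B=0 W=0
Move 4: W@(2,3) -> caps B=0 W=0
Move 5: B@(0,3) -> caps B=0 W=0
Move 6: W@(2,2) -> caps B=0 W=0
Move 7: B@(0,1) -> caps B=1 W=0
Move 8: W@(3,1) -> caps B=1 W=0
Move 9: B@(3,3) -> caps B=1 W=0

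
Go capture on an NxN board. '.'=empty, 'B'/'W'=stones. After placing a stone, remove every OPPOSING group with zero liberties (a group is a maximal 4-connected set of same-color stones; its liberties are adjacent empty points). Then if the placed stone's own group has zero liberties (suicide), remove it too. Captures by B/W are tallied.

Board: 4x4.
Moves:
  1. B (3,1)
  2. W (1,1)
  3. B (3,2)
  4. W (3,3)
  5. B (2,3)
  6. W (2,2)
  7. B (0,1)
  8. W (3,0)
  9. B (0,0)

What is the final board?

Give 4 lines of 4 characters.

Move 1: B@(3,1) -> caps B=0 W=0
Move 2: W@(1,1) -> caps B=0 W=0
Move 3: B@(3,2) -> caps B=0 W=0
Move 4: W@(3,3) -> caps B=0 W=0
Move 5: B@(2,3) -> caps B=1 W=0
Move 6: W@(2,2) -> caps B=1 W=0
Move 7: B@(0,1) -> caps B=1 W=0
Move 8: W@(3,0) -> caps B=1 W=0
Move 9: B@(0,0) -> caps B=1 W=0

Answer: BB..
.W..
..WB
WBB.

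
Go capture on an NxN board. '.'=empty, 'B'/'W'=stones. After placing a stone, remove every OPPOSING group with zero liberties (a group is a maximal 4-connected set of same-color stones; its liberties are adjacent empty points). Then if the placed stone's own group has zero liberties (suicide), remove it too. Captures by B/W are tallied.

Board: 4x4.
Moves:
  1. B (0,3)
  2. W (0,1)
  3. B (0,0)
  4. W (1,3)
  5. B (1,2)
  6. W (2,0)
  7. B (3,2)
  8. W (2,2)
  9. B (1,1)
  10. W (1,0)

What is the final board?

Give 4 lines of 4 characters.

Move 1: B@(0,3) -> caps B=0 W=0
Move 2: W@(0,1) -> caps B=0 W=0
Move 3: B@(0,0) -> caps B=0 W=0
Move 4: W@(1,3) -> caps B=0 W=0
Move 5: B@(1,2) -> caps B=0 W=0
Move 6: W@(2,0) -> caps B=0 W=0
Move 7: B@(3,2) -> caps B=0 W=0
Move 8: W@(2,2) -> caps B=0 W=0
Move 9: B@(1,1) -> caps B=0 W=0
Move 10: W@(1,0) -> caps B=0 W=1

Answer: .W.B
WBBW
W.W.
..B.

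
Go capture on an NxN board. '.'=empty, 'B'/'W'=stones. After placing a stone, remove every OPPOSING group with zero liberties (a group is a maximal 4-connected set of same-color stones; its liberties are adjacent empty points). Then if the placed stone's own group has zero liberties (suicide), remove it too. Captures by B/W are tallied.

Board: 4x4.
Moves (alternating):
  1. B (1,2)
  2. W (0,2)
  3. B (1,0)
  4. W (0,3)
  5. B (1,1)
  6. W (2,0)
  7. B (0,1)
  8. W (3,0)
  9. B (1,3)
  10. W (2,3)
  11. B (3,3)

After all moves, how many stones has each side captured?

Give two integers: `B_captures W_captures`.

Answer: 2 0

Derivation:
Move 1: B@(1,2) -> caps B=0 W=0
Move 2: W@(0,2) -> caps B=0 W=0
Move 3: B@(1,0) -> caps B=0 W=0
Move 4: W@(0,3) -> caps B=0 W=0
Move 5: B@(1,1) -> caps B=0 W=0
Move 6: W@(2,0) -> caps B=0 W=0
Move 7: B@(0,1) -> caps B=0 W=0
Move 8: W@(3,0) -> caps B=0 W=0
Move 9: B@(1,3) -> caps B=2 W=0
Move 10: W@(2,3) -> caps B=2 W=0
Move 11: B@(3,3) -> caps B=2 W=0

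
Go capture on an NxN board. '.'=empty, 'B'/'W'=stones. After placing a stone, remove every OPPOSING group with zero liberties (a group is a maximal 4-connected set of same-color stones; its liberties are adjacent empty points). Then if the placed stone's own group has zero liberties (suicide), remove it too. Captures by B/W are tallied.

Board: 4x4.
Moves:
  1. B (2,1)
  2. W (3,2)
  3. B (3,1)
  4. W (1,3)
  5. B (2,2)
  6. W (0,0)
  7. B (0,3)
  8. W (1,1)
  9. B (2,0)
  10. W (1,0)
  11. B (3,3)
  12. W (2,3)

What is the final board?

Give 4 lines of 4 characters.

Answer: W..B
WW.W
BBBW
.B.B

Derivation:
Move 1: B@(2,1) -> caps B=0 W=0
Move 2: W@(3,2) -> caps B=0 W=0
Move 3: B@(3,1) -> caps B=0 W=0
Move 4: W@(1,3) -> caps B=0 W=0
Move 5: B@(2,2) -> caps B=0 W=0
Move 6: W@(0,0) -> caps B=0 W=0
Move 7: B@(0,3) -> caps B=0 W=0
Move 8: W@(1,1) -> caps B=0 W=0
Move 9: B@(2,0) -> caps B=0 W=0
Move 10: W@(1,0) -> caps B=0 W=0
Move 11: B@(3,3) -> caps B=1 W=0
Move 12: W@(2,3) -> caps B=1 W=0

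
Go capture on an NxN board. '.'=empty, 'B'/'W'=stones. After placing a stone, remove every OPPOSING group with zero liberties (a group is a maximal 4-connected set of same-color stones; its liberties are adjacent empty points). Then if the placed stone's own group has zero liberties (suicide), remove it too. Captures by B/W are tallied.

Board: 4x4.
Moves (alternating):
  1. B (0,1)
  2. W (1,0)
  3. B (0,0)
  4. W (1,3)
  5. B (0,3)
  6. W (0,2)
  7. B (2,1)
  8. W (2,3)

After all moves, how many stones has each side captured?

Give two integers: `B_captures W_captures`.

Move 1: B@(0,1) -> caps B=0 W=0
Move 2: W@(1,0) -> caps B=0 W=0
Move 3: B@(0,0) -> caps B=0 W=0
Move 4: W@(1,3) -> caps B=0 W=0
Move 5: B@(0,3) -> caps B=0 W=0
Move 6: W@(0,2) -> caps B=0 W=1
Move 7: B@(2,1) -> caps B=0 W=1
Move 8: W@(2,3) -> caps B=0 W=1

Answer: 0 1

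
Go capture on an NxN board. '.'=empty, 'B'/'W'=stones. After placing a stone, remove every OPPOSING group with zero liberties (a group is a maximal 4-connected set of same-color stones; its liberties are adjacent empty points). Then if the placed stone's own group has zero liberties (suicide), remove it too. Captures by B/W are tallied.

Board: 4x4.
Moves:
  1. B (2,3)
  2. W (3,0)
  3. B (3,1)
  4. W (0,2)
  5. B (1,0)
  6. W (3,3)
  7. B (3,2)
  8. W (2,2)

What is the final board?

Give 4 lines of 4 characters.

Move 1: B@(2,3) -> caps B=0 W=0
Move 2: W@(3,0) -> caps B=0 W=0
Move 3: B@(3,1) -> caps B=0 W=0
Move 4: W@(0,2) -> caps B=0 W=0
Move 5: B@(1,0) -> caps B=0 W=0
Move 6: W@(3,3) -> caps B=0 W=0
Move 7: B@(3,2) -> caps B=1 W=0
Move 8: W@(2,2) -> caps B=1 W=0

Answer: ..W.
B...
..WB
WBB.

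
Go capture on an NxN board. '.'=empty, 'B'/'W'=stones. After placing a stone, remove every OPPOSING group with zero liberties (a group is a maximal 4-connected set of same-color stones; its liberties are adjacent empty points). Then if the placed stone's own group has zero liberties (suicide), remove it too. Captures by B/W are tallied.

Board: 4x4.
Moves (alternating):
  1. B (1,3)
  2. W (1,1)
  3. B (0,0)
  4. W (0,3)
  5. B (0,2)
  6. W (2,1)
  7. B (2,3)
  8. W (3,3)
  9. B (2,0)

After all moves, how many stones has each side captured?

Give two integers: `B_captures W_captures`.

Move 1: B@(1,3) -> caps B=0 W=0
Move 2: W@(1,1) -> caps B=0 W=0
Move 3: B@(0,0) -> caps B=0 W=0
Move 4: W@(0,3) -> caps B=0 W=0
Move 5: B@(0,2) -> caps B=1 W=0
Move 6: W@(2,1) -> caps B=1 W=0
Move 7: B@(2,3) -> caps B=1 W=0
Move 8: W@(3,3) -> caps B=1 W=0
Move 9: B@(2,0) -> caps B=1 W=0

Answer: 1 0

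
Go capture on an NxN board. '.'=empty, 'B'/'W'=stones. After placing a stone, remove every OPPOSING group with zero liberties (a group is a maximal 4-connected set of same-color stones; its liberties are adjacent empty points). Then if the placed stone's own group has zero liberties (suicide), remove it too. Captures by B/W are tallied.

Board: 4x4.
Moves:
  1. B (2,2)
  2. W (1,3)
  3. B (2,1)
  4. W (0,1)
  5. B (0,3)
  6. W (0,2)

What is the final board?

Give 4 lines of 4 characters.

Move 1: B@(2,2) -> caps B=0 W=0
Move 2: W@(1,3) -> caps B=0 W=0
Move 3: B@(2,1) -> caps B=0 W=0
Move 4: W@(0,1) -> caps B=0 W=0
Move 5: B@(0,3) -> caps B=0 W=0
Move 6: W@(0,2) -> caps B=0 W=1

Answer: .WW.
...W
.BB.
....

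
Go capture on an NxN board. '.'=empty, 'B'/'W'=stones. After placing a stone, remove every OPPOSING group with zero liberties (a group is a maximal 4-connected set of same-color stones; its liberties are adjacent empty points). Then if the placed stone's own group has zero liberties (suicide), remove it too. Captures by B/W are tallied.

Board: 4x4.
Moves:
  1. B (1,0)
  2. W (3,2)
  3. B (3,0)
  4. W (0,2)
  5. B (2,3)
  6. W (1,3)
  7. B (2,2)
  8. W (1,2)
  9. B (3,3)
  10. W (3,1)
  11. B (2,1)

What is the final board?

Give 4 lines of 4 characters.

Answer: ..W.
B.WW
.BBB
B..B

Derivation:
Move 1: B@(1,0) -> caps B=0 W=0
Move 2: W@(3,2) -> caps B=0 W=0
Move 3: B@(3,0) -> caps B=0 W=0
Move 4: W@(0,2) -> caps B=0 W=0
Move 5: B@(2,3) -> caps B=0 W=0
Move 6: W@(1,3) -> caps B=0 W=0
Move 7: B@(2,2) -> caps B=0 W=0
Move 8: W@(1,2) -> caps B=0 W=0
Move 9: B@(3,3) -> caps B=0 W=0
Move 10: W@(3,1) -> caps B=0 W=0
Move 11: B@(2,1) -> caps B=2 W=0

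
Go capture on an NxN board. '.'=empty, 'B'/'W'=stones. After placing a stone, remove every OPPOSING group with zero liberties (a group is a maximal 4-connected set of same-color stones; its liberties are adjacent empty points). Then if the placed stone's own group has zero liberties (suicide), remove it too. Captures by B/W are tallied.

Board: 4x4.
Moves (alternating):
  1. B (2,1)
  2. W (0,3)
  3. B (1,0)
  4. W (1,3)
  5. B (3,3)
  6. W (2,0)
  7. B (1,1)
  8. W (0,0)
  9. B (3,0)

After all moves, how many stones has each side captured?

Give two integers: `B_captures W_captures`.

Move 1: B@(2,1) -> caps B=0 W=0
Move 2: W@(0,3) -> caps B=0 W=0
Move 3: B@(1,0) -> caps B=0 W=0
Move 4: W@(1,3) -> caps B=0 W=0
Move 5: B@(3,3) -> caps B=0 W=0
Move 6: W@(2,0) -> caps B=0 W=0
Move 7: B@(1,1) -> caps B=0 W=0
Move 8: W@(0,0) -> caps B=0 W=0
Move 9: B@(3,0) -> caps B=1 W=0

Answer: 1 0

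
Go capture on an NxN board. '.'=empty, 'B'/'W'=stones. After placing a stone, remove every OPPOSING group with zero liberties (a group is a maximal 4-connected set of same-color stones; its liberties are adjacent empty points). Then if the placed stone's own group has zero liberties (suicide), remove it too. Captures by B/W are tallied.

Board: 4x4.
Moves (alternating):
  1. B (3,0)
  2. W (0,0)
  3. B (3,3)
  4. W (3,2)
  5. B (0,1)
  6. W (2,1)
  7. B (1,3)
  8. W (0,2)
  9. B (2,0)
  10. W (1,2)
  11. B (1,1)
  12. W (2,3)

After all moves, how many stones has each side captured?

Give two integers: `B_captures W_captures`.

Move 1: B@(3,0) -> caps B=0 W=0
Move 2: W@(0,0) -> caps B=0 W=0
Move 3: B@(3,3) -> caps B=0 W=0
Move 4: W@(3,2) -> caps B=0 W=0
Move 5: B@(0,1) -> caps B=0 W=0
Move 6: W@(2,1) -> caps B=0 W=0
Move 7: B@(1,3) -> caps B=0 W=0
Move 8: W@(0,2) -> caps B=0 W=0
Move 9: B@(2,0) -> caps B=0 W=0
Move 10: W@(1,2) -> caps B=0 W=0
Move 11: B@(1,1) -> caps B=0 W=0
Move 12: W@(2,3) -> caps B=0 W=1

Answer: 0 1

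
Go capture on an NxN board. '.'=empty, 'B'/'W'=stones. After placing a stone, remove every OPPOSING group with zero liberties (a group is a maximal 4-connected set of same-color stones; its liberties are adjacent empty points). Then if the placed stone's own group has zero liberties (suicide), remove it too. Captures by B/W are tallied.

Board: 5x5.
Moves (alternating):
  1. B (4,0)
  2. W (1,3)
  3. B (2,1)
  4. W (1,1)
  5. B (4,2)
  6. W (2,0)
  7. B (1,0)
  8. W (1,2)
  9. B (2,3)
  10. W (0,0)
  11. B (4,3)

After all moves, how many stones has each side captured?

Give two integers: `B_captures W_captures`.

Answer: 0 1

Derivation:
Move 1: B@(4,0) -> caps B=0 W=0
Move 2: W@(1,3) -> caps B=0 W=0
Move 3: B@(2,1) -> caps B=0 W=0
Move 4: W@(1,1) -> caps B=0 W=0
Move 5: B@(4,2) -> caps B=0 W=0
Move 6: W@(2,0) -> caps B=0 W=0
Move 7: B@(1,0) -> caps B=0 W=0
Move 8: W@(1,2) -> caps B=0 W=0
Move 9: B@(2,3) -> caps B=0 W=0
Move 10: W@(0,0) -> caps B=0 W=1
Move 11: B@(4,3) -> caps B=0 W=1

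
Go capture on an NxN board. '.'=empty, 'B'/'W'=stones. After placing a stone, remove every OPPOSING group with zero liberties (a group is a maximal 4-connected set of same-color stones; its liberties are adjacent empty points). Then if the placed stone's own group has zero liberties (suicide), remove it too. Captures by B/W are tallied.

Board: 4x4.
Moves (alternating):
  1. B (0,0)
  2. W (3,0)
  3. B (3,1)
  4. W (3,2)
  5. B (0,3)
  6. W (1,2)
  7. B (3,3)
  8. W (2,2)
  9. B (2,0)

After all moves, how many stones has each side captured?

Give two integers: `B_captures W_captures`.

Answer: 1 0

Derivation:
Move 1: B@(0,0) -> caps B=0 W=0
Move 2: W@(3,0) -> caps B=0 W=0
Move 3: B@(3,1) -> caps B=0 W=0
Move 4: W@(3,2) -> caps B=0 W=0
Move 5: B@(0,3) -> caps B=0 W=0
Move 6: W@(1,2) -> caps B=0 W=0
Move 7: B@(3,3) -> caps B=0 W=0
Move 8: W@(2,2) -> caps B=0 W=0
Move 9: B@(2,0) -> caps B=1 W=0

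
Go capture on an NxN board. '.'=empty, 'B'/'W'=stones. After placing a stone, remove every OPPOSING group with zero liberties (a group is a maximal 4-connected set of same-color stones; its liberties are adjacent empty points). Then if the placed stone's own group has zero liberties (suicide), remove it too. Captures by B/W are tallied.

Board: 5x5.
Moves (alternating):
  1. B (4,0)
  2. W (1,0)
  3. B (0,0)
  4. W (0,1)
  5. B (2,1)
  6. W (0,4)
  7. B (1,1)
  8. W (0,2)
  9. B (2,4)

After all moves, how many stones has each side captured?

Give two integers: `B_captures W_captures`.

Move 1: B@(4,0) -> caps B=0 W=0
Move 2: W@(1,0) -> caps B=0 W=0
Move 3: B@(0,0) -> caps B=0 W=0
Move 4: W@(0,1) -> caps B=0 W=1
Move 5: B@(2,1) -> caps B=0 W=1
Move 6: W@(0,4) -> caps B=0 W=1
Move 7: B@(1,1) -> caps B=0 W=1
Move 8: W@(0,2) -> caps B=0 W=1
Move 9: B@(2,4) -> caps B=0 W=1

Answer: 0 1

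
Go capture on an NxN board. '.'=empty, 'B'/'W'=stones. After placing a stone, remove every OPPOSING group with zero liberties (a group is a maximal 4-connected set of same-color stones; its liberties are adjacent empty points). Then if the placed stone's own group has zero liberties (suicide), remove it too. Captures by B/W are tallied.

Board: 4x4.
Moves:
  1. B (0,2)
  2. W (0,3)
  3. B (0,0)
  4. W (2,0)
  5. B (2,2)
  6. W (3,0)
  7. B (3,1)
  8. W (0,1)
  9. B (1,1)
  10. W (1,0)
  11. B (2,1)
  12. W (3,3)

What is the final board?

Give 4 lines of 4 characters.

Move 1: B@(0,2) -> caps B=0 W=0
Move 2: W@(0,3) -> caps B=0 W=0
Move 3: B@(0,0) -> caps B=0 W=0
Move 4: W@(2,0) -> caps B=0 W=0
Move 5: B@(2,2) -> caps B=0 W=0
Move 6: W@(3,0) -> caps B=0 W=0
Move 7: B@(3,1) -> caps B=0 W=0
Move 8: W@(0,1) -> caps B=0 W=0
Move 9: B@(1,1) -> caps B=1 W=0
Move 10: W@(1,0) -> caps B=1 W=0
Move 11: B@(2,1) -> caps B=4 W=0
Move 12: W@(3,3) -> caps B=4 W=0

Answer: B.BW
.B..
.BB.
.B.W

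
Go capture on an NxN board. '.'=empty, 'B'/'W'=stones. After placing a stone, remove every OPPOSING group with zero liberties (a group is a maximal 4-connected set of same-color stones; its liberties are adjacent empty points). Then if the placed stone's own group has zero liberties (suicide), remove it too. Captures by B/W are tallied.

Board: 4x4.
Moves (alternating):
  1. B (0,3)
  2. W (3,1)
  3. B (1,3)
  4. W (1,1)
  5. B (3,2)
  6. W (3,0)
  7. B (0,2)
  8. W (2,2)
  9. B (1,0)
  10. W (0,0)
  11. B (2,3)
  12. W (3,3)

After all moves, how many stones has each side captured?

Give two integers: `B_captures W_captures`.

Answer: 0 1

Derivation:
Move 1: B@(0,3) -> caps B=0 W=0
Move 2: W@(3,1) -> caps B=0 W=0
Move 3: B@(1,3) -> caps B=0 W=0
Move 4: W@(1,1) -> caps B=0 W=0
Move 5: B@(3,2) -> caps B=0 W=0
Move 6: W@(3,0) -> caps B=0 W=0
Move 7: B@(0,2) -> caps B=0 W=0
Move 8: W@(2,2) -> caps B=0 W=0
Move 9: B@(1,0) -> caps B=0 W=0
Move 10: W@(0,0) -> caps B=0 W=0
Move 11: B@(2,3) -> caps B=0 W=0
Move 12: W@(3,3) -> caps B=0 W=1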